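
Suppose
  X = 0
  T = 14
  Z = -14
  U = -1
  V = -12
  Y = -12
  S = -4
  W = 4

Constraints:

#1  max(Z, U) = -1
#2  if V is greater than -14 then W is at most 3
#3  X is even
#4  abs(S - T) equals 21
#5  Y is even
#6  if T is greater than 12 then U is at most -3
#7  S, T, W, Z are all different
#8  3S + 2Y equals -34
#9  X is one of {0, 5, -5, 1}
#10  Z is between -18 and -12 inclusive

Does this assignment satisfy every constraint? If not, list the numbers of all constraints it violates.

Violated: 2, 4, 6, 8.

#1 max(-14, -1) = -1 — OK.
#2 V = -12 > -14, so we need W ≤ 3; but W = 4 > 3 — violated.
#3 X = 0 is even — OK.
#4 abs(-4 - 14) = 18, not 21 — violated.
#5 Y = -12 is even — OK.
#6 T = 14 > 12, so we need U ≤ -3; but U = -1 > -3 — violated.
#7 values -4, 14, 4, -14 are pairwise distinct — OK.
#8 3S + 2Y = 3(-4) + 2(-12) = -36, not -34 — violated.
#9 X = 0 is in {0, 5, -5, 1} — OK.
#10 Z = -14 lies in [-18, -12] — OK.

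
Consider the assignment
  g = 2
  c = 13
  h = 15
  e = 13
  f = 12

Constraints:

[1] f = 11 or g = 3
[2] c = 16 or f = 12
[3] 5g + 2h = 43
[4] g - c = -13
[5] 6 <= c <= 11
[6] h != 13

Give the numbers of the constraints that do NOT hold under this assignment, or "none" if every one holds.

No — constraints 1, 3, 4, and 5 are not satisfied.

[1] f = 12 ≠ 11 and g = 2 ≠ 3; both disjuncts false — violated.
[2] c = 13 ≠ 16, but f = 12 = 12 (second disjunct) — satisfied.
[3] 5g + 2h = 5(2) + 2(15) = 40, not 43 — violated.
[4] g - c = 2 - 13 = -11, not -13 — violated.
[5] c = 13 is outside [6, 11] — violated.
[6] h = 15, and 15 ≠ 13 — satisfied.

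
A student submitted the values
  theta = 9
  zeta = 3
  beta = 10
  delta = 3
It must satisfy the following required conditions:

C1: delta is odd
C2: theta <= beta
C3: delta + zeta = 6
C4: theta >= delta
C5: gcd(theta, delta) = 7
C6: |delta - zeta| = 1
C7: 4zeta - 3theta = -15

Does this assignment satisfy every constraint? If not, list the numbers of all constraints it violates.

Constraints 5 and 6 do not hold.

C1: delta = 3 is odd — satisfied.
C2: theta = 9, beta = 10; 9 ≤ 10 — satisfied.
C3: delta + zeta = 3 + 3 = 6 — satisfied.
C4: theta = 9, delta = 3; 9 ≥ 3 — satisfied.
C5: gcd(9, 3) = 3, not 7 — violated.
C6: |3 - 3| = 0, not 1 — violated.
C7: 4zeta - 3theta = 4(3) - 3(9) = -15 — satisfied.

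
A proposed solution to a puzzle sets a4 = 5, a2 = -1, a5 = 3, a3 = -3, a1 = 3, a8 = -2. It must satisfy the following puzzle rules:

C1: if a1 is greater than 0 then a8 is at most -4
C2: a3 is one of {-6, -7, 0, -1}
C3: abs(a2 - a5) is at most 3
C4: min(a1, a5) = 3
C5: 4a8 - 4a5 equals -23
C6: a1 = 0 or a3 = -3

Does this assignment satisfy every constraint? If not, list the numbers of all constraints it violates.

Violated: 1, 2, 3, and 5.

C1: a1 = 3 > 0, so we need a8 ≤ -4; but a8 = -2 > -4 — does not hold.
C2: a3 = -3 is not in {-6, -7, 0, -1} — does not hold.
C3: abs(-1 - 3) = 4; 4 > 3, exceeds bound 3 — does not hold.
C4: min(3, 3) = 3 — holds.
C5: 4a8 - 4a5 = 4(-2) - 4(3) = -20, not -23 — does not hold.
C6: a1 = 3 ≠ 0, but a3 = -3 = -3 (second disjunct) — holds.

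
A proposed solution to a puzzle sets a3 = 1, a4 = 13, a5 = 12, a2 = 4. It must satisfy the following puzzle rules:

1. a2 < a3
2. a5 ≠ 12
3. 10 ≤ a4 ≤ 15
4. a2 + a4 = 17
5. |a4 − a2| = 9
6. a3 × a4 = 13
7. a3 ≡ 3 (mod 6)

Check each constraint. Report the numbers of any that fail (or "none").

1. a2 = 4, a3 = 1; 4 ≥ 1 (want <)  ✘
2. a5 = 12, but 12 is required to differ  ✘
3. a4 = 13 lies in [10, 15]  ✔
4. a2 + a4 = 4 + 13 = 17  ✔
5. |13 − 4| = 9  ✔
6. a3 × a4 = 1 × 13 = 13  ✔
7. 1 mod 6 = 1, not 3  ✘

The assignment fails constraints 1, 2, and 7.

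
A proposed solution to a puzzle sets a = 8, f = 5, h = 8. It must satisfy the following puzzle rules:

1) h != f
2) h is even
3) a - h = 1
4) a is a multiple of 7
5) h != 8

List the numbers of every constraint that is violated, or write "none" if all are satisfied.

Constraints 3, 4, and 5 are violated.

1) h = 8, f = 5; distinct — holds.
2) h = 8 is even — holds.
3) a - h = 8 - 8 = 0, not 1 — does not hold.
4) 8 = 7*1 + 1, so 7 does not divide 8 — does not hold.
5) h = 8, but 8 is required to differ — does not hold.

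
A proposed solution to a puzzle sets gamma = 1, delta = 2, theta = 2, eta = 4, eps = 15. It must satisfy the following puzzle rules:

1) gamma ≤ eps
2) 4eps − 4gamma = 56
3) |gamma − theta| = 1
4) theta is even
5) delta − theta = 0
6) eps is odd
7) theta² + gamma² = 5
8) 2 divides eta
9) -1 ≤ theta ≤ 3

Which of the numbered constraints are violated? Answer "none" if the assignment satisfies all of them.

1) gamma = 1, eps = 15; 1 ≤ 15  ✓
2) 4eps − 4gamma = 4(15) − 4(1) = 56  ✓
3) |1 − 2| = 1  ✓
4) theta = 2 is even  ✓
5) delta − theta = 2 − 2 = 0  ✓
6) eps = 15 is odd  ✓
7) theta² + gamma² = 2² + 1² = 4 + 1 = 5  ✓
8) 4 / 2 = 2, so 2 divides 4  ✓
9) theta = 2 lies in [-1, 3]  ✓

No violations.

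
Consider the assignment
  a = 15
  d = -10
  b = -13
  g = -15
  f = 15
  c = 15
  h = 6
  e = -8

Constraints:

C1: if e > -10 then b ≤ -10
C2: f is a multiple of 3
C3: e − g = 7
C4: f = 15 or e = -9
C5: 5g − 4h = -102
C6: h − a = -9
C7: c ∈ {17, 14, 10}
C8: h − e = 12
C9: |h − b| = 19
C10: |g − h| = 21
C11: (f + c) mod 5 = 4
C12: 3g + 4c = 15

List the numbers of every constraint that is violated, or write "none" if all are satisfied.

C1: e = -8 > -10, so we need b ≤ -10; b = -13 ≤ -10 — holds.
C2: 15 / 3 = 5, so 3 divides 15 — holds.
C3: e − g = -8 − (-15) = 7 — holds.
C4: f = 15 = 15 (first disjunct) — holds.
C5: 5g − 4h = 5(-15) − 4(6) = -99, not -102 — does not hold.
C6: h − a = 6 − 15 = -9 — holds.
C7: c = 15 is not in {17, 14, 10} — does not hold.
C8: h − e = 6 − (-8) = 14, not 12 — does not hold.
C9: |6 − (-13)| = 19 — holds.
C10: |-15 − 6| = 21 — holds.
C11: f + c = 30; 30 mod 5 = 0, not 4 — does not hold.
C12: 3g + 4c = 3(-15) + 4(15) = 15 — holds.

Violated: 5, 7, 8, and 11.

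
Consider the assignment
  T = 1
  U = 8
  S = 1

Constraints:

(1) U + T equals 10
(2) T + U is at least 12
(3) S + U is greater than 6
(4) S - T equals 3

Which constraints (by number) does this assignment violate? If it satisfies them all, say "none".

Constraints 1, 2, and 4 do not hold.

(1) U + T = 8 + 1 = 9, not 10  ✗
(2) T + U = 1 + 8 = 9; 9 < 12, bound 12 not met  ✗
(3) S + U = 1 + 8 = 9; 9 > 6  ✓
(4) S - T = 1 - 1 = 0, not 3  ✗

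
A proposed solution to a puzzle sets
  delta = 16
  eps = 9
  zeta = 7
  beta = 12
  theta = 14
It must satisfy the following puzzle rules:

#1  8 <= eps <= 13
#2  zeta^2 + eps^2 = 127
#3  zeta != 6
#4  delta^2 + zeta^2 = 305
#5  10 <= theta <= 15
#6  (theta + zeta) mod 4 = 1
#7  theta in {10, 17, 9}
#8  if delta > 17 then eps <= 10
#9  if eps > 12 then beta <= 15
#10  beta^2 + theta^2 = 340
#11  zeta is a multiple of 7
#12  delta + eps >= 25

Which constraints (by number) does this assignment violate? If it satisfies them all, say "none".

No — constraints 2 and 7 are not satisfied.

#1 eps = 9 lies in [8, 13]  ✓
#2 zeta^2 + eps^2 = 7^2 + 9^2 = 49 + 81 = 130, not 127  ✗
#3 zeta = 7, and 7 ≠ 6  ✓
#4 delta^2 + zeta^2 = 16^2 + 7^2 = 256 + 49 = 305  ✓
#5 theta = 14 lies in [10, 15]  ✓
#6 theta + zeta = 21; 21 mod 4 = 1  ✓
#7 theta = 14 is not in {10, 17, 9}  ✗
#8 delta = 16, not > 17; antecedent false, conditional vacuously true  ✓
#9 eps = 9, not > 12; antecedent false, conditional vacuously true  ✓
#10 beta^2 + theta^2 = 12^2 + 14^2 = 144 + 196 = 340  ✓
#11 7 / 7 = 1, so 7 divides 7  ✓
#12 delta + eps = 16 + 9 = 25; 25 ≥ 25  ✓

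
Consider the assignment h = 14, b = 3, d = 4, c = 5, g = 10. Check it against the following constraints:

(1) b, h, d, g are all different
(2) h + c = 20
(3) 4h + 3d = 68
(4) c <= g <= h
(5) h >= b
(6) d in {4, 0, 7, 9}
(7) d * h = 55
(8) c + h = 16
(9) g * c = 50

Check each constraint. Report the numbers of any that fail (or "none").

Constraints 2, 7, 8 are violated.

(1) values 3, 14, 4, 10 are pairwise distinct — holds.
(2) h + c = 14 + 5 = 19, not 20 — does not hold.
(3) 4h + 3d = 4(14) + 3(4) = 68 — holds.
(4) values 5 <= 10 <= 14 — holds.
(5) h = 14, b = 3; 14 ≥ 3 — holds.
(6) d = 4 is in {4, 0, 7, 9} — holds.
(7) d * h = 4 * 14 = 56, not 55 — does not hold.
(8) c + h = 5 + 14 = 19, not 16 — does not hold.
(9) g * c = 10 * 5 = 50 — holds.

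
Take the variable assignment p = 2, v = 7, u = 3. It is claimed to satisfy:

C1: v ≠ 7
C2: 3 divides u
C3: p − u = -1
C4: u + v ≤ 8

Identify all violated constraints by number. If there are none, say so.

C1: v = 7, but 7 is required to differ  false
C2: 3 / 3 = 1, so 3 divides 3  true
C3: p − u = 2 − 3 = -1  true
C4: u + v = 3 + 7 = 10; 10 > 8, bound 8 not met  false

Constraints 1 and 4 do not hold.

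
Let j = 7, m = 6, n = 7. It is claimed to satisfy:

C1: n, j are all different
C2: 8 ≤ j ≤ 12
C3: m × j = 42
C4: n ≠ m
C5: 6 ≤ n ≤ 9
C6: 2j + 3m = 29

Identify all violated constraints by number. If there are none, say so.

C1: n = j = 7, not all different — violated.
C2: j = 7 is outside [8, 12] — violated.
C3: m × j = 6 × 7 = 42 — satisfied.
C4: n = 7, m = 6; distinct — satisfied.
C5: n = 7 lies in [6, 9] — satisfied.
C6: 2j + 3m = 2(7) + 3(6) = 32, not 29 — violated.

Violated: 1, 2, and 6.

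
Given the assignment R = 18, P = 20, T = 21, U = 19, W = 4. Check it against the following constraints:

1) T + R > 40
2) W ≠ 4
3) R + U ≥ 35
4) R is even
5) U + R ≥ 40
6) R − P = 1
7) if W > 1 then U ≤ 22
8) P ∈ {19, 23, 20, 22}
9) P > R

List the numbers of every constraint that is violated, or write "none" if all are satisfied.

Constraints 1, 2, 5, and 6 do not hold.

1) T + R = 21 + 18 = 39; 39 ≤ 40, bound 40 not met  false
2) W = 4, but 4 is required to differ  false
3) R + U = 18 + 19 = 37; 37 ≥ 35  true
4) R = 18 is even  true
5) U + R = 19 + 18 = 37; 37 < 40, bound 40 not met  false
6) R − P = 18 − 20 = -2, not 1  false
7) W = 4 > 1, so we need U ≤ 22; U = 19 ≤ 22  true
8) P = 20 is in {19, 23, 20, 22}  true
9) P = 20, R = 18; 20 > 18  true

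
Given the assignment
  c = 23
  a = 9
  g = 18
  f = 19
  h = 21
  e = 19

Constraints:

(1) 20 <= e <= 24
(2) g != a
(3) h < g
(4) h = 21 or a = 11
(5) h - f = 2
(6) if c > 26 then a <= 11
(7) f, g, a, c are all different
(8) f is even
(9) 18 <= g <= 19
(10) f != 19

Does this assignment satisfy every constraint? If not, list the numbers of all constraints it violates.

(1) e = 19 is outside [20, 24] — violated.
(2) g = 18, a = 9; distinct — satisfied.
(3) h = 21, g = 18; 21 ≥ 18 (want <) — violated.
(4) h = 21 = 21 (first disjunct) — satisfied.
(5) h - f = 21 - 19 = 2 — satisfied.
(6) c = 23, not > 26; antecedent false, conditional vacuously true — satisfied.
(7) values 19, 18, 9, 23 are pairwise distinct — satisfied.
(8) f = 19 is odd — violated.
(9) g = 18 lies in [18, 19] — satisfied.
(10) f = 19, but 19 is required to differ — violated.

The assignment fails constraints 1, 3, 8, and 10.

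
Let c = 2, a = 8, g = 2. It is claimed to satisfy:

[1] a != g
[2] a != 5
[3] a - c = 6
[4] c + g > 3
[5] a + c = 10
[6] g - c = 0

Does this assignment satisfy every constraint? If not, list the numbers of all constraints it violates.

None — every constraint holds.

[1] a = 8, g = 2; distinct — satisfied.
[2] a = 8, and 8 ≠ 5 — satisfied.
[3] a - c = 8 - 2 = 6 — satisfied.
[4] c + g = 2 + 2 = 4; 4 > 3 — satisfied.
[5] a + c = 8 + 2 = 10 — satisfied.
[6] g - c = 2 - 2 = 0 — satisfied.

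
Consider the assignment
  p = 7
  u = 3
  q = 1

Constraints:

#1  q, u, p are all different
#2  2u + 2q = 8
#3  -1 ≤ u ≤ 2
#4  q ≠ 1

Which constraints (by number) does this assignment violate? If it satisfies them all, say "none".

#1 values 1, 3, 7 are pairwise distinct — OK.
#2 2u + 2q = 2(3) + 2(1) = 8 — OK.
#3 u = 3 is outside [-1, 2] — violated.
#4 q = 1, but 1 is required to differ — violated.

Constraints 3, 4 are violated.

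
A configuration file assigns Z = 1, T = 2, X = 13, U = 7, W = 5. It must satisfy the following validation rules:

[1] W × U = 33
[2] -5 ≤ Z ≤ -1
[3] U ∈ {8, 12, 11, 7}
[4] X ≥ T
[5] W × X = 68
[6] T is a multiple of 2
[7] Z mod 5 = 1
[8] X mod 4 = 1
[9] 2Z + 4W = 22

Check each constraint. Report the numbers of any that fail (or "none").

[1] W × U = 5 × 7 = 35, not 33  fails
[2] Z = 1 is outside [-5, -1]  fails
[3] U = 7 is in {8, 12, 11, 7}  holds
[4] X = 13, T = 2; 13 ≥ 2  holds
[5] W × X = 5 × 13 = 65, not 68  fails
[6] 2 / 2 = 1, so 2 divides 2  holds
[7] 1 mod 5 = 1  holds
[8] 13 mod 4 = 1  holds
[9] 2Z + 4W = 2(1) + 4(5) = 22  holds

Constraints 1, 2, 5 do not hold.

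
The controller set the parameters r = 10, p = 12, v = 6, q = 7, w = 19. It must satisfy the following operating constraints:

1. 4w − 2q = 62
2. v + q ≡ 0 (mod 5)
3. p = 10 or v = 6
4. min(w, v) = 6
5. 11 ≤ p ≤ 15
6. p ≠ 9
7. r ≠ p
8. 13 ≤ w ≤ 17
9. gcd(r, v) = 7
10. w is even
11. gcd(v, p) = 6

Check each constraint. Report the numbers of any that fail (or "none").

1. 4w − 2q = 4(19) − 2(7) = 62 — OK.
2. v + q = 13; 13 mod 5 = 3, not 0 — violated.
3. p = 12 ≠ 10, but v = 6 = 6 (second disjunct) — OK.
4. min(19, 6) = 6 — OK.
5. p = 12 lies in [11, 15] — OK.
6. p = 12, and 12 ≠ 9 — OK.
7. r = 10, p = 12; distinct — OK.
8. w = 19 is outside [13, 17] — violated.
9. gcd(10, 6) = 2, not 7 — violated.
10. w = 19 is odd — violated.
11. gcd(6, 12) = 6 — OK.

No — constraints 2, 8, 9, and 10 are not satisfied.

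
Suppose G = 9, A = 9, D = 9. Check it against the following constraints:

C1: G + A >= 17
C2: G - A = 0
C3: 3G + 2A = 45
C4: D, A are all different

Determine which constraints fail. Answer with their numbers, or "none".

Constraint 4 is violated.

C1: G + A = 9 + 9 = 18; 18 ≥ 17  yes
C2: G - A = 9 - 9 = 0  yes
C3: 3G + 2A = 3(9) + 2(9) = 45  yes
C4: D = A = 9, not all different  no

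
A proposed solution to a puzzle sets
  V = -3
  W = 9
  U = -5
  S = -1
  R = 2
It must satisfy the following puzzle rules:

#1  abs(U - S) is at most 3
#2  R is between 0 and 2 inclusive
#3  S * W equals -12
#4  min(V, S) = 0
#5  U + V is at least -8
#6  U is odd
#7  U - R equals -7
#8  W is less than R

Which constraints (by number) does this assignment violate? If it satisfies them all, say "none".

#1 abs(-5 - (-1)) = 4; 4 > 3, exceeds bound 3 — violated.
#2 R = 2 lies in [0, 2] — OK.
#3 S * W = -1 * 9 = -9, not -12 — violated.
#4 min(-3, -1) = -3, not 0 — violated.
#5 U + V = -5 + (-3) = -8; -8 ≥ -8 — OK.
#6 U = -5 is odd — OK.
#7 U - R = -5 - 2 = -7 — OK.
#8 W = 9, R = 2; 9 ≥ 2 (want <) — violated.

Constraints 1, 3, 4, and 8 are violated.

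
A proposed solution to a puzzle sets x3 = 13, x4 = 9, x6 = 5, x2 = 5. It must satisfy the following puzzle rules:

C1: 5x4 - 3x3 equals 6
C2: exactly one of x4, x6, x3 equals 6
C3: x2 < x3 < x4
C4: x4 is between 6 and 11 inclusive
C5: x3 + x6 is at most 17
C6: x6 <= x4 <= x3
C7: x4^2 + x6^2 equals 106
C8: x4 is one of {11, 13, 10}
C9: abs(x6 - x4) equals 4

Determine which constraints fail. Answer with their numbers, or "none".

C1: 5x4 - 3x3 = 5(9) - 3(13) = 6  OK
C2: x4=9, x6=5, x3=13; 0 of them equal 6, not exactly one  FAIL
C3: values 5, 13, 9; x3 = 13 is not < x4 = 9  FAIL
C4: x4 = 9 lies in [6, 11]  OK
C5: x3 + x6 = 13 + 5 = 18; 18 > 17, bound 17 not met  FAIL
C6: values 5 <= 9 <= 13  OK
C7: x4^2 + x6^2 = 9^2 + 5^2 = 81 + 25 = 106  OK
C8: x4 = 9 is not in {11, 13, 10}  FAIL
C9: abs(5 - 9) = 4  OK

Violated: 2, 3, 5, and 8.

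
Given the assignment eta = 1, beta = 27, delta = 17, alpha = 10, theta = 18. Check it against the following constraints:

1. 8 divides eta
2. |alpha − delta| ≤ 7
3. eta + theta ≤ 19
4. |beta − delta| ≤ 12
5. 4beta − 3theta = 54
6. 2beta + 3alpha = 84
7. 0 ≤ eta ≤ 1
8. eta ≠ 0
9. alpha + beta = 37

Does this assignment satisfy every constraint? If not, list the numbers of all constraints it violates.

The assignment fails constraint 1.

1. 1 = 8×0 + 1, so 8 does not divide 1 — violated.
2. |10 − 17| = 7; 7 ≤ 7 — OK.
3. eta + theta = 1 + 18 = 19; 19 ≤ 19 — OK.
4. |27 − 17| = 10; 10 ≤ 12 — OK.
5. 4beta − 3theta = 4(27) − 3(18) = 54 — OK.
6. 2beta + 3alpha = 2(27) + 3(10) = 84 — OK.
7. eta = 1 lies in [0, 1] — OK.
8. eta = 1, and 1 ≠ 0 — OK.
9. alpha + beta = 10 + 27 = 37 — OK.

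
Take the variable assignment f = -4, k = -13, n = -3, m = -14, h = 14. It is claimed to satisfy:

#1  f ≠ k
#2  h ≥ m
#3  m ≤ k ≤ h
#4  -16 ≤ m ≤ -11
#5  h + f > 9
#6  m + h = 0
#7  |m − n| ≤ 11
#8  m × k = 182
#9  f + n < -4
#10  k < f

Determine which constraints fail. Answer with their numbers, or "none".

#1 f = -4, k = -13; distinct — holds.
#2 h = 14, m = -14; 14 ≥ -14 — holds.
#3 values -14 ≤ -13 ≤ 14 — holds.
#4 m = -14 lies in [-16, -11] — holds.
#5 h + f = 14 + (-4) = 10; 10 > 9 — holds.
#6 m + h = -14 + 14 = 0 — holds.
#7 |-14 − (-3)| = 11; 11 ≤ 11 — holds.
#8 m × k = -14 × (-13) = 182 — holds.
#9 f + n = -4 + (-3) = -7; -7 < -4 — holds.
#10 k = -13, f = -4; -13 < -4 — holds.

Yes — all constraints hold.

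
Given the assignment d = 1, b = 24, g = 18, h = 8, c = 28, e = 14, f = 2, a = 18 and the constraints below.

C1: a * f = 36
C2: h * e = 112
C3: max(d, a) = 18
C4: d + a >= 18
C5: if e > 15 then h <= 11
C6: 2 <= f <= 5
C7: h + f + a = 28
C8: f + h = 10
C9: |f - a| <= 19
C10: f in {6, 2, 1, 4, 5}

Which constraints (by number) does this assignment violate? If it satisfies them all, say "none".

All constraints are satisfied.

C1: a * f = 18 * 2 = 36  holds
C2: h * e = 8 * 14 = 112  holds
C3: max(1, 18) = 18  holds
C4: d + a = 1 + 18 = 19; 19 ≥ 18  holds
C5: e = 14, not > 15; antecedent false, conditional vacuously true  holds
C6: f = 2 lies in [2, 5]  holds
C7: h + f + a = 8 + 2 + 18 = 28  holds
C8: f + h = 2 + 8 = 10  holds
C9: |2 - 18| = 16; 16 ≤ 19  holds
C10: f = 2 is in {6, 2, 1, 4, 5}  holds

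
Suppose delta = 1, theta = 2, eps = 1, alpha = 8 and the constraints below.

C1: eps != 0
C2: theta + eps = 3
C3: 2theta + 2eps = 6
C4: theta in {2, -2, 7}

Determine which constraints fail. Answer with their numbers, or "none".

None — every constraint holds.

C1: eps = 1, and 1 ≠ 0  holds
C2: theta + eps = 2 + 1 = 3  holds
C3: 2theta + 2eps = 2(2) + 2(1) = 6  holds
C4: theta = 2 is in {2, -2, 7}  holds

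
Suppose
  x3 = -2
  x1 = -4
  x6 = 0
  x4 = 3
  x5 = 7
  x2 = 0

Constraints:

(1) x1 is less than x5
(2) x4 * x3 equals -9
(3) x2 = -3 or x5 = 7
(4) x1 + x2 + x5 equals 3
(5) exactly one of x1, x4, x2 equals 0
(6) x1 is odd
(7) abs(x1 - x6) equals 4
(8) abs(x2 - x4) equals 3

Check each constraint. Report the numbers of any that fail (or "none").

Constraints 2, 6 are violated.

(1) x1 = -4, x5 = 7; -4 < 7 — satisfied.
(2) x4 * x3 = 3 * (-2) = -6, not -9 — violated.
(3) x2 = 0 ≠ -3, but x5 = 7 = 7 (second disjunct) — satisfied.
(4) x1 + x2 + x5 = -4 + 0 + 7 = 3 — satisfied.
(5) x1=-4, x4=3, x2=0; 1 of them equals 0 — satisfied.
(6) x1 = -4 is even — violated.
(7) abs(-4 - 0) = 4 — satisfied.
(8) abs(0 - 3) = 3 — satisfied.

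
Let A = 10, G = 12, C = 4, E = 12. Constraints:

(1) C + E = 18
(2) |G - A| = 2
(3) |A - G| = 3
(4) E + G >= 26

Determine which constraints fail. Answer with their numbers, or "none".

(1) C + E = 4 + 12 = 16, not 18  false
(2) |12 - 10| = 2  true
(3) |10 - 12| = 2, not 3  false
(4) E + G = 12 + 12 = 24; 24 < 26, bound 26 not met  false

Constraints 1, 3, and 4 are violated.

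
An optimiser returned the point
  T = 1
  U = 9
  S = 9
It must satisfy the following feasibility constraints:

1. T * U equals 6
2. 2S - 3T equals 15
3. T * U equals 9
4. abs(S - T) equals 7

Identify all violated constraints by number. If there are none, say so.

1. T * U = 1 * 9 = 9, not 6  no
2. 2S - 3T = 2(9) - 3(1) = 15  yes
3. T * U = 1 * 9 = 9  yes
4. abs(9 - 1) = 8, not 7  no

No — constraints 1 and 4 are not satisfied.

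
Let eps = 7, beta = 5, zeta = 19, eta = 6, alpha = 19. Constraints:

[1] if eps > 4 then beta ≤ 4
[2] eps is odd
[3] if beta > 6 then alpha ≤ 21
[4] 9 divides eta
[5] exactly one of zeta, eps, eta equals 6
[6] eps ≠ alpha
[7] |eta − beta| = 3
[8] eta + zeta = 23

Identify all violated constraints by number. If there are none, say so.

Constraints 1, 4, 7, 8 do not hold.

[1] eps = 7 > 4, so we need beta ≤ 4; but beta = 5 > 4 — violated.
[2] eps = 7 is odd — OK.
[3] beta = 5, not > 6; antecedent false, conditional vacuously true — OK.
[4] 6 = 9×0 + 6, so 9 does not divide 6 — violated.
[5] zeta=19, eps=7, eta=6; 1 of them equals 6 — OK.
[6] eps = 7, alpha = 19; distinct — OK.
[7] |6 − 5| = 1, not 3 — violated.
[8] eta + zeta = 6 + 19 = 25, not 23 — violated.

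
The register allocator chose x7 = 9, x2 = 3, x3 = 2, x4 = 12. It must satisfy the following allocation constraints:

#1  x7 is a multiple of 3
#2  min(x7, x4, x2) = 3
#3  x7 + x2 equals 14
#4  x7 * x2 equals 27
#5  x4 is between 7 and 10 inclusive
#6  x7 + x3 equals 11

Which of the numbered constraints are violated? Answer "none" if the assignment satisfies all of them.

#1 9 / 3 = 3, so 3 divides 9 — holds.
#2 min(9, 12, 3) = 3 — holds.
#3 x7 + x2 = 9 + 3 = 12, not 14 — does not hold.
#4 x7 * x2 = 9 * 3 = 27 — holds.
#5 x4 = 12 is outside [7, 10] — does not hold.
#6 x7 + x3 = 9 + 2 = 11 — holds.

Violated: 3, 5.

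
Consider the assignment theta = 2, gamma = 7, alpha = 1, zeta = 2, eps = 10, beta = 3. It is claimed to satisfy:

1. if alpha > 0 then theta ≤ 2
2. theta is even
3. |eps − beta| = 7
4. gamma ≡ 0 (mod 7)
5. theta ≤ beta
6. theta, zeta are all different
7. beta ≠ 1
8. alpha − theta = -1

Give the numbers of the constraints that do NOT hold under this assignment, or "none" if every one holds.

1. alpha = 1 > 0, so we need theta ≤ 2; theta = 2 ≤ 2  ✔
2. theta = 2 is even  ✔
3. |10 − 3| = 7  ✔
4. 7 mod 7 = 0  ✔
5. theta = 2, beta = 3; 2 ≤ 3  ✔
6. theta = zeta = 2, not all different  ✘
7. beta = 3, and 3 ≠ 1  ✔
8. alpha − theta = 1 − 2 = -1  ✔

Violated: 6.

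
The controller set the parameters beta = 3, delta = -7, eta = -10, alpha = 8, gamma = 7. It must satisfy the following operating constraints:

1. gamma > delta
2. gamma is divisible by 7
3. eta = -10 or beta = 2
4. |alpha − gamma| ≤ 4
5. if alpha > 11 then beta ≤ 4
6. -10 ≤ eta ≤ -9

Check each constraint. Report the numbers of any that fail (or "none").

The assignment satisfies every constraint.

1. gamma = 7, delta = -7; 7 > -7 — OK.
2. 7 / 7 = 1, so 7 divides 7 — OK.
3. eta = -10 = -10 (first disjunct) — OK.
4. |8 − 7| = 1; 1 ≤ 4 — OK.
5. alpha = 8, not > 11; antecedent false, conditional vacuously true — OK.
6. eta = -10 lies in [-10, -9] — OK.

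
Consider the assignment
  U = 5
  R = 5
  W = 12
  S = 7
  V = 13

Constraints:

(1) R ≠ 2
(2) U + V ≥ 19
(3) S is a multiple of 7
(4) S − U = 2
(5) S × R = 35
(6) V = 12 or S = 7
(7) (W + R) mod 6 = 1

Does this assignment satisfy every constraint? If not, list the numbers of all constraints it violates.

(1) R = 5, and 5 ≠ 2 — satisfied.
(2) U + V = 5 + 13 = 18; 18 < 19, bound 19 not met — violated.
(3) 7 / 7 = 1, so 7 divides 7 — satisfied.
(4) S − U = 7 − 5 = 2 — satisfied.
(5) S × R = 7 × 5 = 35 — satisfied.
(6) V = 13 ≠ 12, but S = 7 = 7 (second disjunct) — satisfied.
(7) W + R = 17; 17 mod 6 = 5, not 1 — violated.

The assignment fails constraints 2, 7.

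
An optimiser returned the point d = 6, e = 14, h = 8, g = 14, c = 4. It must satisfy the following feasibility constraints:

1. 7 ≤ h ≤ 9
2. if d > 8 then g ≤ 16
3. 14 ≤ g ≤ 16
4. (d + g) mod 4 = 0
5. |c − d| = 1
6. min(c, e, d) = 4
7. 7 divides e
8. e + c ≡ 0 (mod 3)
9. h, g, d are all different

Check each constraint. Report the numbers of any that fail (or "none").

1. h = 8 lies in [7, 9]  holds
2. d = 6, not > 8; antecedent false, conditional vacuously true  holds
3. g = 14 lies in [14, 16]  holds
4. d + g = 20; 20 mod 4 = 0  holds
5. |4 − 6| = 2, not 1  fails
6. min(4, 14, 6) = 4  holds
7. 14 / 7 = 2, so 7 divides 14  holds
8. e + c = 18; 18 mod 3 = 0  holds
9. values 8, 14, 6 are pairwise distinct  holds

Constraint 5 does not hold.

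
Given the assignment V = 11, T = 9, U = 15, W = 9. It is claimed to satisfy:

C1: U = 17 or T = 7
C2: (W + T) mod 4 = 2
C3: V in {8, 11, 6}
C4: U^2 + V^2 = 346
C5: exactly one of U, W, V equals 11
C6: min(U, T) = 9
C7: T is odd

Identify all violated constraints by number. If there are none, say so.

C1: U = 15 ≠ 17 and T = 9 ≠ 7; both disjuncts false  ✗
C2: W + T = 18; 18 mod 4 = 2  ✓
C3: V = 11 is in {8, 11, 6}  ✓
C4: U^2 + V^2 = 15^2 + 11^2 = 225 + 121 = 346  ✓
C5: U=15, W=9, V=11; 1 of them equals 11  ✓
C6: min(15, 9) = 9  ✓
C7: T = 9 is odd  ✓

Constraint 1 is violated.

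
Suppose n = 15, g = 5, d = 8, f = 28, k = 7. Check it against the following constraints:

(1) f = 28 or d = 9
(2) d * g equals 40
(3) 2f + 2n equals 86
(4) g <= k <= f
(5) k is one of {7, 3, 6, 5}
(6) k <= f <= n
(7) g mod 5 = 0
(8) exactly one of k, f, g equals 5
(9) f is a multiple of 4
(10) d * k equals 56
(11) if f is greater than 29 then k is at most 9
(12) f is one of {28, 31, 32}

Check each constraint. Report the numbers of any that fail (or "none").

Constraint 6 is violated.

(1) f = 28 = 28 (first disjunct) — holds.
(2) d * g = 8 * 5 = 40 — holds.
(3) 2f + 2n = 2(28) + 2(15) = 86 — holds.
(4) values 5 <= 7 <= 28 — holds.
(5) k = 7 is in {7, 3, 6, 5} — holds.
(6) values 7, 28, 15; f = 28 is not <= n = 15 — does not hold.
(7) 5 mod 5 = 0 — holds.
(8) k=7, f=28, g=5; 1 of them equals 5 — holds.
(9) 28 / 4 = 7, so 4 divides 28 — holds.
(10) d * k = 8 * 7 = 56 — holds.
(11) f = 28, not > 29; antecedent false, conditional vacuously true — holds.
(12) f = 28 is in {28, 31, 32} — holds.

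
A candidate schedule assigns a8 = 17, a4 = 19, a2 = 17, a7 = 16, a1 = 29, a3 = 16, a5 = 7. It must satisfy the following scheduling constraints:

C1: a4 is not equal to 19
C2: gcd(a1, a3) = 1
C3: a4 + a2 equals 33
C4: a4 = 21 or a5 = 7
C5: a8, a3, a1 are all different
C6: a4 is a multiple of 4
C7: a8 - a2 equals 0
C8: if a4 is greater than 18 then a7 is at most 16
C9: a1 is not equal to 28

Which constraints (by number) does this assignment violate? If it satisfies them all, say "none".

C1: a4 = 19, but 19 is required to differ  ✗
C2: gcd(29, 16) = 1  ✓
C3: a4 + a2 = 19 + 17 = 36, not 33  ✗
C4: a4 = 19 ≠ 21, but a5 = 7 = 7 (second disjunct)  ✓
C5: values 17, 16, 29 are pairwise distinct  ✓
C6: 19 = 4*4 + 3, so 4 does not divide 19  ✗
C7: a8 - a2 = 17 - 17 = 0  ✓
C8: a4 = 19 > 18, so we need a7 ≤ 16; a7 = 16 ≤ 16  ✓
C9: a1 = 29, and 29 ≠ 28  ✓

Constraints 1, 3, 6 do not hold.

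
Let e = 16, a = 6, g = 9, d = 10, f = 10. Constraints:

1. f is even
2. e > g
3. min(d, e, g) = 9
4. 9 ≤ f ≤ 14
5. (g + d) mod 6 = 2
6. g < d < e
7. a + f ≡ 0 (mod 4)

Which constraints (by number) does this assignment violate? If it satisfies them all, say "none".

1. f = 10 is even — satisfied.
2. e = 16, g = 9; 16 > 9 — satisfied.
3. min(10, 16, 9) = 9 — satisfied.
4. f = 10 lies in [9, 14] — satisfied.
5. g + d = 19; 19 mod 6 = 1, not 2 — violated.
6. values 9 < 10 < 16 — satisfied.
7. a + f = 16; 16 mod 4 = 0 — satisfied.

Violated: 5.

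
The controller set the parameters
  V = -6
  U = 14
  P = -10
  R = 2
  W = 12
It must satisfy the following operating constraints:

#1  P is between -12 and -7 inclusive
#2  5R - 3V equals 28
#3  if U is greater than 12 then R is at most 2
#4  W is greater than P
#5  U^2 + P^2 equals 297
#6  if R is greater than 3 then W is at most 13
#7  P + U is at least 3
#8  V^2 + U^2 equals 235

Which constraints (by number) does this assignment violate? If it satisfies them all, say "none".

#1 P = -10 lies in [-12, -7]  true
#2 5R - 3V = 5(2) - 3(-6) = 28  true
#3 U = 14 > 12, so we need R ≤ 2; R = 2 ≤ 2  true
#4 W = 12, P = -10; 12 > -10  true
#5 U^2 + P^2 = 14^2 + (-10)^2 = 196 + 100 = 296, not 297  false
#6 R = 2, not > 3; antecedent false, conditional vacuously true  true
#7 P + U = -10 + 14 = 4; 4 ≥ 3  true
#8 V^2 + U^2 = (-6)^2 + 14^2 = 36 + 196 = 232, not 235  false

Constraints 5, 8 are violated.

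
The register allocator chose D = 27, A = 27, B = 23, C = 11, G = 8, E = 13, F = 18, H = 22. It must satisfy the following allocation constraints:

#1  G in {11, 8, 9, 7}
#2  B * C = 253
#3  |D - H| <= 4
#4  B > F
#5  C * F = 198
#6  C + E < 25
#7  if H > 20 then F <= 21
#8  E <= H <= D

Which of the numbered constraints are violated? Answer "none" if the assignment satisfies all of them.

#1 G = 8 is in {11, 8, 9, 7}  holds
#2 B * C = 23 * 11 = 253  holds
#3 |27 - 22| = 5; 5 > 4, exceeds bound 4  fails
#4 B = 23, F = 18; 23 > 18  holds
#5 C * F = 11 * 18 = 198  holds
#6 C + E = 11 + 13 = 24; 24 < 25  holds
#7 H = 22 > 20, so we need F ≤ 21; F = 18 ≤ 21  holds
#8 values 13 <= 22 <= 27  holds

No — constraint 3 is not satisfied.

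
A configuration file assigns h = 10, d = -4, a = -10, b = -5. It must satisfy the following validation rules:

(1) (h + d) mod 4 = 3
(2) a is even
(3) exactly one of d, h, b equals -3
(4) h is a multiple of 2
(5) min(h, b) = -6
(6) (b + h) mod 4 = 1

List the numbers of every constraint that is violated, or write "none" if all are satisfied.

Violated: 1, 3, and 5.

(1) h + d = 6; 6 mod 4 = 2, not 3 — does not hold.
(2) a = -10 is even — holds.
(3) d=-4, h=10, b=-5; 0 of them equal -3, not exactly one — does not hold.
(4) 10 / 2 = 5, so 2 divides 10 — holds.
(5) min(10, -5) = -5, not -6 — does not hold.
(6) b + h = 5; 5 mod 4 = 1 — holds.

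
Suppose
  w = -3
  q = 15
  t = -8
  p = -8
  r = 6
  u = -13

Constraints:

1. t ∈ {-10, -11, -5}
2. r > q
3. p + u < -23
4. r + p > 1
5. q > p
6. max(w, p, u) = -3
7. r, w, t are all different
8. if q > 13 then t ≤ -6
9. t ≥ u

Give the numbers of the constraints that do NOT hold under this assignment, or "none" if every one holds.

No — constraints 1, 2, 3, and 4 are not satisfied.

1. t = -8 is not in {-10, -11, -5}  no
2. r = 6, q = 15; 6 ≤ 15 (want >)  no
3. p + u = -8 + (-13) = -21; -21 ≥ -23, bound -23 not met  no
4. r + p = 6 + (-8) = -2; -2 ≤ 1, bound 1 not met  no
5. q = 15, p = -8; 15 > -8  yes
6. max(-3, -8, -13) = -3  yes
7. values 6, -3, -8 are pairwise distinct  yes
8. q = 15 > 13, so we need t ≤ -6; t = -8 ≤ -6  yes
9. t = -8, u = -13; -8 ≥ -13  yes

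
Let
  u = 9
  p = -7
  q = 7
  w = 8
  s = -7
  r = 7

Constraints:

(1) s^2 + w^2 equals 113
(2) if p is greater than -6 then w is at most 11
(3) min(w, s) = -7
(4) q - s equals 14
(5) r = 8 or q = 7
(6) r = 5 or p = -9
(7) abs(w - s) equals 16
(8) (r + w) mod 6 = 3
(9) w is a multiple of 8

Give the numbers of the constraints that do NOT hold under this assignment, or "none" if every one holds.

(1) s^2 + w^2 = (-7)^2 + 8^2 = 49 + 64 = 113 — holds.
(2) p = -7, not > -6; antecedent false, conditional vacuously true — holds.
(3) min(8, -7) = -7 — holds.
(4) q - s = 7 - (-7) = 14 — holds.
(5) r = 7 ≠ 8, but q = 7 = 7 (second disjunct) — holds.
(6) r = 7 ≠ 5 and p = -7 ≠ -9; both disjuncts false — does not hold.
(7) abs(8 - (-7)) = 15, not 16 — does not hold.
(8) r + w = 15; 15 mod 6 = 3 — holds.
(9) 8 / 8 = 1, so 8 divides 8 — holds.

The assignment fails constraints 6 and 7.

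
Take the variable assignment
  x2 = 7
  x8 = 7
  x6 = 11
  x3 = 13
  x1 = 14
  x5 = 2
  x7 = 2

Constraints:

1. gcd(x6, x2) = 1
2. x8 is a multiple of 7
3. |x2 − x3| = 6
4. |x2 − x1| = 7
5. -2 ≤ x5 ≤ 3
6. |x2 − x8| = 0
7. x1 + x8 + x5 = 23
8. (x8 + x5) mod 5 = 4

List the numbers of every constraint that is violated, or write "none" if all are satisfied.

1. gcd(11, 7) = 1  true
2. 7 / 7 = 1, so 7 divides 7  true
3. |7 − 13| = 6  true
4. |7 − 14| = 7  true
5. x5 = 2 lies in [-2, 3]  true
6. |7 − 7| = 0  true
7. x1 + x8 + x5 = 14 + 7 + 2 = 23  true
8. x8 + x5 = 9; 9 mod 5 = 4  true

The assignment satisfies every constraint.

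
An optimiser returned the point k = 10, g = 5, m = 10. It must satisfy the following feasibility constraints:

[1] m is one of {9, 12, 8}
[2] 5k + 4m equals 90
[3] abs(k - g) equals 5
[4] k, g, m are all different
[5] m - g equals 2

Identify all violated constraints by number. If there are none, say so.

Constraints 1, 4, 5 are violated.

[1] m = 10 is not in {9, 12, 8} — fails.
[2] 5k + 4m = 5(10) + 4(10) = 90 — holds.
[3] abs(10 - 5) = 5 — holds.
[4] k = m = 10, not all different — fails.
[5] m - g = 10 - 5 = 5, not 2 — fails.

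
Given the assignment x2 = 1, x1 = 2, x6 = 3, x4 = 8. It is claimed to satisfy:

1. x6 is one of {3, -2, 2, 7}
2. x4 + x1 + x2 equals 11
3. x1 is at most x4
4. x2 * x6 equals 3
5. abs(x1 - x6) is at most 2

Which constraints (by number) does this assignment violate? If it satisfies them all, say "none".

The assignment satisfies every constraint.

1. x6 = 3 is in {3, -2, 2, 7}  true
2. x4 + x1 + x2 = 8 + 2 + 1 = 11  true
3. x1 = 2, x4 = 8; 2 ≤ 8  true
4. x2 * x6 = 1 * 3 = 3  true
5. abs(2 - 3) = 1; 1 ≤ 2  true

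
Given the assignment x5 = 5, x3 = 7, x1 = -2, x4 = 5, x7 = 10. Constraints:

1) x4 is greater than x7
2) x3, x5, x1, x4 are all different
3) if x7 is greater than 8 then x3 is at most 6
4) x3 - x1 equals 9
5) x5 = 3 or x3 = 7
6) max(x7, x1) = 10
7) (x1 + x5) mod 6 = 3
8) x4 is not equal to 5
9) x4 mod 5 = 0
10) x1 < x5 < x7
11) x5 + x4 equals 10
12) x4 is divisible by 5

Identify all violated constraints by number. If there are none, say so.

Constraints 1, 2, 3, and 8 are violated.

1) x4 = 5, x7 = 10; 5 ≤ 10 (want >) — does not hold.
2) x5 = x4 = 5, not all different — does not hold.
3) x7 = 10 > 8, so we need x3 ≤ 6; but x3 = 7 > 6 — does not hold.
4) x3 - x1 = 7 - (-2) = 9 — holds.
5) x5 = 5 ≠ 3, but x3 = 7 = 7 (second disjunct) — holds.
6) max(10, -2) = 10 — holds.
7) x1 + x5 = 3; 3 mod 6 = 3 — holds.
8) x4 = 5, but 5 is required to differ — does not hold.
9) 5 mod 5 = 0 — holds.
10) values -2 < 5 < 10 — holds.
11) x5 + x4 = 5 + 5 = 10 — holds.
12) 5 / 5 = 1, so 5 divides 5 — holds.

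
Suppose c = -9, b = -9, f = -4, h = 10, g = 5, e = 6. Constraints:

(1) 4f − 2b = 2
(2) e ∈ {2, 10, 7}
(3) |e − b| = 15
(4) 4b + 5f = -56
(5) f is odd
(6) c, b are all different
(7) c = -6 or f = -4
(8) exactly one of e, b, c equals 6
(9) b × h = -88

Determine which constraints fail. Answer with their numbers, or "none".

Violated: 2, 5, 6, 9.

(1) 4f − 2b = 4(-4) − 2(-9) = 2  ✔
(2) e = 6 is not in {2, 10, 7}  ✘
(3) |6 − (-9)| = 15  ✔
(4) 4b + 5f = 4(-9) + 5(-4) = -56  ✔
(5) f = -4 is even  ✘
(6) c = b = -9, not all different  ✘
(7) c = -9 ≠ -6, but f = -4 = -4 (second disjunct)  ✔
(8) e=6, b=-9, c=-9; 1 of them equals 6  ✔
(9) b × h = -9 × 10 = -90, not -88  ✘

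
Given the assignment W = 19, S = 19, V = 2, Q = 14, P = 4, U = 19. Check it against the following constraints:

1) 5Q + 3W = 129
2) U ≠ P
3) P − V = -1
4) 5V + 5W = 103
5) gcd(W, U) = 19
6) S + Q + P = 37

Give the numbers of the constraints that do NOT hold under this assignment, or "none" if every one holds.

The assignment fails constraints 1, 3, and 4.

1) 5Q + 3W = 5(14) + 3(19) = 127, not 129  ✗
2) U = 19, P = 4; distinct  ✓
3) P − V = 4 − 2 = 2, not -1  ✗
4) 5V + 5W = 5(2) + 5(19) = 105, not 103  ✗
5) gcd(19, 19) = 19  ✓
6) S + Q + P = 19 + 14 + 4 = 37  ✓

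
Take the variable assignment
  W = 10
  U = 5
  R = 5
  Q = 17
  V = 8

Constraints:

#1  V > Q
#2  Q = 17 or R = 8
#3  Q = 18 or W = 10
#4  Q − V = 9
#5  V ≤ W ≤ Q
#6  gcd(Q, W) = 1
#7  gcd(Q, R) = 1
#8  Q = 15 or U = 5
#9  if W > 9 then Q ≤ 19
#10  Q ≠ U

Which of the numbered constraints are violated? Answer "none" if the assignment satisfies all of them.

Constraint 1 is violated.

#1 V = 8, Q = 17; 8 ≤ 17 (want >)  fails
#2 Q = 17 = 17 (first disjunct)  holds
#3 Q = 17 ≠ 18, but W = 10 = 10 (second disjunct)  holds
#4 Q − V = 17 − 8 = 9  holds
#5 values 8 ≤ 10 ≤ 17  holds
#6 gcd(17, 10) = 1  holds
#7 gcd(17, 5) = 1  holds
#8 Q = 17 ≠ 15, but U = 5 = 5 (second disjunct)  holds
#9 W = 10 > 9, so we need Q ≤ 19; Q = 17 ≤ 19  holds
#10 Q = 17, U = 5; distinct  holds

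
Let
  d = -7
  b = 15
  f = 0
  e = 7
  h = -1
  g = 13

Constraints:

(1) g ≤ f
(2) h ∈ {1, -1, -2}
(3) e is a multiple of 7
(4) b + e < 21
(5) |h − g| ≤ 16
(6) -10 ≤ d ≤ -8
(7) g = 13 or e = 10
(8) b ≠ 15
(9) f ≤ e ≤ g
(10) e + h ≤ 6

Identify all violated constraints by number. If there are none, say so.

(1) g = 13, f = 0; 13 > 0 (want ≤) — does not hold.
(2) h = -1 is in {1, -1, -2} — holds.
(3) 7 / 7 = 1, so 7 divides 7 — holds.
(4) b + e = 15 + 7 = 22; 22 ≥ 21, bound 21 not met — does not hold.
(5) |-1 − 13| = 14; 14 ≤ 16 — holds.
(6) d = -7 is outside [-10, -8] — does not hold.
(7) g = 13 = 13 (first disjunct) — holds.
(8) b = 15, but 15 is required to differ — does not hold.
(9) values 0 ≤ 7 ≤ 13 — holds.
(10) e + h = 7 + (-1) = 6; 6 ≤ 6 — holds.

No — constraints 1, 4, 6, and 8 are not satisfied.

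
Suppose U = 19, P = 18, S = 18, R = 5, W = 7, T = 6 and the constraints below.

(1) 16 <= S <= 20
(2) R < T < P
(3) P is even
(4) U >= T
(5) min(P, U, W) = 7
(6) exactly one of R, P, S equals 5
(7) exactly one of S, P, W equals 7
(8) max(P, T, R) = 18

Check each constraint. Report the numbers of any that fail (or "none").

All constraints are satisfied.

(1) S = 18 lies in [16, 20]  ✔
(2) values 5 < 6 < 18  ✔
(3) P = 18 is even  ✔
(4) U = 19, T = 6; 19 ≥ 6  ✔
(5) min(18, 19, 7) = 7  ✔
(6) R=5, P=18, S=18; 1 of them equals 5  ✔
(7) S=18, P=18, W=7; 1 of them equals 7  ✔
(8) max(18, 6, 5) = 18  ✔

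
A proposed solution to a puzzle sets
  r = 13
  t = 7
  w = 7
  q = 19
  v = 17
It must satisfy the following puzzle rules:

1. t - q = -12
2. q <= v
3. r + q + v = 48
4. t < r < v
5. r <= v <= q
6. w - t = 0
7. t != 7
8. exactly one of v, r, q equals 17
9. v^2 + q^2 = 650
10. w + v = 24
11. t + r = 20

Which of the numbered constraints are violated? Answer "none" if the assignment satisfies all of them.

1. t - q = 7 - 19 = -12 — OK.
2. q = 19, v = 17; 19 > 17 (want ≤) — violated.
3. r + q + v = 13 + 19 + 17 = 49, not 48 — violated.
4. values 7 < 13 < 17 — OK.
5. values 13 <= 17 <= 19 — OK.
6. w - t = 7 - 7 = 0 — OK.
7. t = 7, but 7 is required to differ — violated.
8. v=17, r=13, q=19; 1 of them equals 17 — OK.
9. v^2 + q^2 = 17^2 + 19^2 = 289 + 361 = 650 — OK.
10. w + v = 7 + 17 = 24 — OK.
11. t + r = 7 + 13 = 20 — OK.

No — constraints 2, 3, 7 are not satisfied.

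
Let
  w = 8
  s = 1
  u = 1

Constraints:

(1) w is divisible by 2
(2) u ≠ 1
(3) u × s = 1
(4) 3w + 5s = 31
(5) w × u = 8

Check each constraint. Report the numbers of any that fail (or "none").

(1) 8 / 2 = 4, so 2 divides 8 — holds.
(2) u = 1, but 1 is required to differ — does not hold.
(3) u × s = 1 × 1 = 1 — holds.
(4) 3w + 5s = 3(8) + 5(1) = 29, not 31 — does not hold.
(5) w × u = 8 × 1 = 8 — holds.

Violated: 2, 4.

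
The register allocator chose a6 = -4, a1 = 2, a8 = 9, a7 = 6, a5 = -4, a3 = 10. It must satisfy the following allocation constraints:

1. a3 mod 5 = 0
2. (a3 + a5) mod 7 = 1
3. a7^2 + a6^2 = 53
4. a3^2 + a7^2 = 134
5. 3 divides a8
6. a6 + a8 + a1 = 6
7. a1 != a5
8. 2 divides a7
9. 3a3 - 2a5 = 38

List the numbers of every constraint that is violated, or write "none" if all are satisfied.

1. 10 mod 5 = 0  true
2. a3 + a5 = 6; 6 mod 7 = 6, not 1  false
3. a7^2 + a6^2 = 6^2 + (-4)^2 = 36 + 16 = 52, not 53  false
4. a3^2 + a7^2 = 10^2 + 6^2 = 100 + 36 = 136, not 134  false
5. 9 / 3 = 3, so 3 divides 9  true
6. a6 + a8 + a1 = -4 + 9 + 2 = 7, not 6  false
7. a1 = 2, a5 = -4; distinct  true
8. 6 / 2 = 3, so 2 divides 6  true
9. 3a3 - 2a5 = 3(10) - 2(-4) = 38  true

Constraints 2, 3, 4, 6 do not hold.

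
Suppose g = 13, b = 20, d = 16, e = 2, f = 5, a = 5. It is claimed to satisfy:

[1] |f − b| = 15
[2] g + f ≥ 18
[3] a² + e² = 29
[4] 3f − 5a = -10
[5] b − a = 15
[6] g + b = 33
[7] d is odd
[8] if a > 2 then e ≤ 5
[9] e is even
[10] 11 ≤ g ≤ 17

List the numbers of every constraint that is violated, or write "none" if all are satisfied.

[1] |5 − 20| = 15 — satisfied.
[2] g + f = 13 + 5 = 18; 18 ≥ 18 — satisfied.
[3] a² + e² = 5² + 2² = 25 + 4 = 29 — satisfied.
[4] 3f − 5a = 3(5) − 5(5) = -10 — satisfied.
[5] b − a = 20 − 5 = 15 — satisfied.
[6] g + b = 13 + 20 = 33 — satisfied.
[7] d = 16 is even — violated.
[8] a = 5 > 2, so we need e ≤ 5; e = 2 ≤ 5 — satisfied.
[9] e = 2 is even — satisfied.
[10] g = 13 lies in [11, 17] — satisfied.

Constraint 7 is violated.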